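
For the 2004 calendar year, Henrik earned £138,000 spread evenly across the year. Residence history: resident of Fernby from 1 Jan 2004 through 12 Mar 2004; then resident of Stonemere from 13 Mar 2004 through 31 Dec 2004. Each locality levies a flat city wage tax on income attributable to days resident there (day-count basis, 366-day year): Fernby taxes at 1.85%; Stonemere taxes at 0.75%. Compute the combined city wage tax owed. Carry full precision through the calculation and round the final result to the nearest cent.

£1,333.62

Fernby, 1 Jan – 12 Mar 2004: 72 days → £138,000 × 1.85% × 72/366 = £502.2295
Stonemere, 13 Mar – 31 Dec 2004: 294 days → £138,000 × 0.75% × 294/366 = £831.3934
Total = £1,333.6230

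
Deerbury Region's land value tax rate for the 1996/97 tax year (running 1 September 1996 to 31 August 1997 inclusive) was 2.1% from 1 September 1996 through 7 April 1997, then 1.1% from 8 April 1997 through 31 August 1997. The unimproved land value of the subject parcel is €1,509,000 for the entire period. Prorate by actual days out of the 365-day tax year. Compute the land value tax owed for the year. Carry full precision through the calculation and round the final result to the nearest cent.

1 September 1996 – 7 April 1997: 219 days at 2.1% → €1,509,000 × 2.1% × 219/365 = €19,013.4000
8 April – 31 August 1997: 146 days at 1.1% → €1,509,000 × 1.1% × 146/365 = €6,639.6000
Total = €25,653.0000

€25,653.00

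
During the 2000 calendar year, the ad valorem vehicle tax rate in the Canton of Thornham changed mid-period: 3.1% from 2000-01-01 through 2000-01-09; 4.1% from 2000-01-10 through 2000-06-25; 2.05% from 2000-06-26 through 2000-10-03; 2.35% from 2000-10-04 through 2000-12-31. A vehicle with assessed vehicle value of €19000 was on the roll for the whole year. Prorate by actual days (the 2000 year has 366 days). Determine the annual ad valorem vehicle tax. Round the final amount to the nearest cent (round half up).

2000-01-01 to 2000-01-09: 9 days at 3.1% → €19000 × 3.1% × 9/366 = €14.4836
2000-01-10 to 2000-06-25: 168 days at 4.1% → €19000 × 4.1% × 168/366 = €357.5738
2000-06-26 to 2000-10-03: 100 days at 2.05% → €19000 × 2.05% × 100/366 = €106.4208
2000-10-04 to 2000-12-31: 89 days at 2.35% → €19000 × 2.35% × 89/366 = €108.5751
Total = €587.0533

€587.05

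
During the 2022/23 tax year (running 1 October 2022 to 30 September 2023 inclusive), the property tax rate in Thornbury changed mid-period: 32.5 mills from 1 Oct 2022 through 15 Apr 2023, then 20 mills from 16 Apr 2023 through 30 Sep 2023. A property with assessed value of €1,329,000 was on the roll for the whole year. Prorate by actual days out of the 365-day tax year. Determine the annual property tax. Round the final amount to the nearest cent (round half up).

1 Oct 2022 – 15 Apr 2023: 197 days at 32.5 mills → €1,329,000 × 3.25% × 197/365 = €23,312.1164
16 Apr – 30 Sep 2023: 168 days at 20 mills → €1,329,000 × 2% × 168/365 = €12,234.0822
Total = €35,546.1986

€35,546.20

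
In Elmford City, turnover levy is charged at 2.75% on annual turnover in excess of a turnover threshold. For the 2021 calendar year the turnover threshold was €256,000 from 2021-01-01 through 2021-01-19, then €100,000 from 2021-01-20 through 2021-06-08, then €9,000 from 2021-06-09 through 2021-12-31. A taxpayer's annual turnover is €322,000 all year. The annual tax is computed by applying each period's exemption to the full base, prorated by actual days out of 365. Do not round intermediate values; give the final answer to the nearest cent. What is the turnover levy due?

2021-01-01 to 2021-01-19: 19 days, exemption €256,000 → (€322,000 − €256,000) × 2.75% × 19/365 = €94.4795
2021-01-20 to 2021-06-08: 140 days, exemption €100,000 → (€322,000 − €100,000) × 2.75% × 140/365 = €2,341.6438
2021-06-09 to 2021-12-31: 206 days, exemption €9,000 → (€322,000 − €9,000) × 2.75% × 206/365 = €4,857.9315
Total = €7,294.0548

€7,294.05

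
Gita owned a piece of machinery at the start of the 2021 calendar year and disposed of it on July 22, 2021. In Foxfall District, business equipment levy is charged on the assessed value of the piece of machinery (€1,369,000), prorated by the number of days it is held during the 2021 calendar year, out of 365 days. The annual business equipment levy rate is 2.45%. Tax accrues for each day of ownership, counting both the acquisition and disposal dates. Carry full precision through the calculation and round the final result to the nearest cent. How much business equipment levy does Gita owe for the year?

Days held (January 1 – July 22, 2021): 203 out of 365
Tax = €1,369,000 × 2.45% × 203/365 = €18,654.0315

€18,654.03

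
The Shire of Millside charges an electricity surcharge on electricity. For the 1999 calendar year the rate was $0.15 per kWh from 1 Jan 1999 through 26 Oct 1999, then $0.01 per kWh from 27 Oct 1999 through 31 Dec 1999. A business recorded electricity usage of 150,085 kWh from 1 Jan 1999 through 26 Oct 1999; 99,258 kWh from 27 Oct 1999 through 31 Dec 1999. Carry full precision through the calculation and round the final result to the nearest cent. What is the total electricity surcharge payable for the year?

$23,505.33

1 Jan – 26 Oct 1999: 150,085 kWh at $0.15/kWh → $22,512.75
27 Oct – 31 Dec 1999: 99,258 kWh at $0.01/kWh → $992.58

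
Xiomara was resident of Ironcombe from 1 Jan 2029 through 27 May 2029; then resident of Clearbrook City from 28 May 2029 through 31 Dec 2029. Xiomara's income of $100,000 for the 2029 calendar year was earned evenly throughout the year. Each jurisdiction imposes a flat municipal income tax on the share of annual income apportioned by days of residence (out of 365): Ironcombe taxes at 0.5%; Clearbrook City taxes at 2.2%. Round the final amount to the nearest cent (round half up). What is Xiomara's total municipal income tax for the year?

$1,515.34

Ironcombe, 1 Jan – 27 May 2029: 147 days → $100,000 × 0.5% × 147/365 = $201.3699
Clearbrook City, 28 May – 31 Dec 2029: 218 days → $100,000 × 2.2% × 218/365 = $1,313.9726
Total = $1,515.3425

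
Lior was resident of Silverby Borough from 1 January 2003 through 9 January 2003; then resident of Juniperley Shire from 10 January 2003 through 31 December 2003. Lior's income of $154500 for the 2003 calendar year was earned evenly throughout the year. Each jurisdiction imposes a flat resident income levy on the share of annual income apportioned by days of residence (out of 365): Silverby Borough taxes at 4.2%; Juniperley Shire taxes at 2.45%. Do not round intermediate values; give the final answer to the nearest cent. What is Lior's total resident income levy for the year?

$3851.92

Silverby Borough, 1 January – 9 January 2003: 9 days → $154500 × 4.2% × 9/365 = $160.0027
Juniperley Shire, 10 January – 31 December 2003: 356 days → $154500 × 2.45% × 356/365 = $3691.9151
Total = $3851.9178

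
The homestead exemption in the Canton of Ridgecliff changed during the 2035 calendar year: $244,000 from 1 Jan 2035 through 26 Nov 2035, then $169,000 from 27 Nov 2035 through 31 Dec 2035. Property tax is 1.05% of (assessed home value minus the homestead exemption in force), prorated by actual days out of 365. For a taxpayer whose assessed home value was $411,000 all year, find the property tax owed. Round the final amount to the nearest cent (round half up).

1 Jan – 26 Nov 2035: 330 days, exemption $244,000 → ($411,000 − $244,000) × 1.05% × 330/365 = $1,585.3562
27 Nov – 31 Dec 2035: 35 days, exemption $169,000 → ($411,000 − $169,000) × 1.05% × 35/365 = $243.6575
Total = $1,829.0137

$1,829.01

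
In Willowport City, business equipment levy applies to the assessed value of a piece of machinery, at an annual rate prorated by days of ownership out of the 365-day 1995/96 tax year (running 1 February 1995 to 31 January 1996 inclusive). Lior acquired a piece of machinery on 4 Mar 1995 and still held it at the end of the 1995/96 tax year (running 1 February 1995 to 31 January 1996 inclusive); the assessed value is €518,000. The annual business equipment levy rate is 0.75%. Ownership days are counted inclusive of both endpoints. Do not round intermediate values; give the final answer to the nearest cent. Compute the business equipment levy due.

€3,555.04

Days held (4 Mar 1995 – 31 Jan 1996): 334 out of 365
Tax = €518,000 × 0.75% × 334/365 = €3,555.0411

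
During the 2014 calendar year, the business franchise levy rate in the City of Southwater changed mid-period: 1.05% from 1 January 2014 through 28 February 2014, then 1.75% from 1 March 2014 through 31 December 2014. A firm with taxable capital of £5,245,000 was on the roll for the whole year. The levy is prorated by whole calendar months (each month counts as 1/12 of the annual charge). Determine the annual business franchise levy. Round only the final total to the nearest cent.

£85,668.33

1 January – 28 February 2014: 2 months at 1.05% → £5,245,000 × 1.05% × 2/12 = £9,178.7500
1 March – 31 December 2014: 10 months at 1.75% → £5,245,000 × 1.75% × 10/12 = £76,489.5833
Total = £85,668.3333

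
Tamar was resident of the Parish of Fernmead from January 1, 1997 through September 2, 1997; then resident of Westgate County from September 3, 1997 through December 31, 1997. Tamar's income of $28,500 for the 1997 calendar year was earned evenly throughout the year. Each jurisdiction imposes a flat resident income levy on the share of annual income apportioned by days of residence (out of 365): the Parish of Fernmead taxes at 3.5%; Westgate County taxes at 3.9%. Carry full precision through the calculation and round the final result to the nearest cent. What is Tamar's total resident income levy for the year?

$1,034.98

The Parish of Fernmead, January 1 – September 2, 1997: 245 days → $28,500 × 3.5% × 245/365 = $669.5548
Westgate County, September 3 – December 31, 1997: 120 days → $28,500 × 3.9% × 120/365 = $365.4247
Total = $1,034.9795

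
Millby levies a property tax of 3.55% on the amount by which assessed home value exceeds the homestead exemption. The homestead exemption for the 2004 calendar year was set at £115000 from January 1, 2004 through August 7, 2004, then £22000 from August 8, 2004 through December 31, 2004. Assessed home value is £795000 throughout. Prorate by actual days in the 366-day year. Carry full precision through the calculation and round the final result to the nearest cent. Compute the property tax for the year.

£25456.99

January 1 – August 7, 2004: 220 days, exemption £115000 → (£795000 − £115000) × 3.55% × 220/366 = £14510.3825
August 8 – December 31, 2004: 146 days, exemption £22000 → (£795000 − £22000) × 3.55% × 146/366 = £10946.6093
Total = £25456.9918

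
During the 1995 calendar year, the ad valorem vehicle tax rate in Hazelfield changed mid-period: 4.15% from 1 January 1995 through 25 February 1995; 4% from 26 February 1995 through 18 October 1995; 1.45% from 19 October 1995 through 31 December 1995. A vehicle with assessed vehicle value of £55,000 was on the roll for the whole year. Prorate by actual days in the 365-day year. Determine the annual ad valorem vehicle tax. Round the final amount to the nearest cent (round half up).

£1,928.32

1 January – 25 February 1995: 56 days at 4.15% → £55,000 × 4.15% × 56/365 = £350.1918
26 February – 18 October 1995: 235 days at 4% → £55,000 × 4% × 235/365 = £1,416.4384
19 October – 31 December 1995: 74 days at 1.45% → £55,000 × 1.45% × 74/365 = £161.6849
Total = £1,928.3151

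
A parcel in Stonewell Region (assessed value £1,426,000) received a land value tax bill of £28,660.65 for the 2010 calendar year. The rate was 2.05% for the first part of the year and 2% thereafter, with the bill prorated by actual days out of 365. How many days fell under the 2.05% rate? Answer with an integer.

Let d = days at the first rate; then 365 − d days at the second rate.
£1,426,000 × [2.05%·d + 2%·(365−d)] / 365 = £28,660.65
Solving gives d = 72, so the new rate took effect on 14 Mar 2010.

72 days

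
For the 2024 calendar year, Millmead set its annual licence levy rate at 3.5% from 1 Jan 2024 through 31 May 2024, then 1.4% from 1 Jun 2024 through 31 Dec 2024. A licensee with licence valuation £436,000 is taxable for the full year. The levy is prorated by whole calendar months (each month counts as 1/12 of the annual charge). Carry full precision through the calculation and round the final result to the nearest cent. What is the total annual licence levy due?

£9,919.00

1 Jan – 31 May 2024: 5 months at 3.5% → £436,000 × 3.5% × 5/12 = £6,358.3333
1 Jun – 31 Dec 2024: 7 months at 1.4% → £436,000 × 1.4% × 7/12 = £3,560.6667
Total = £9,919.0000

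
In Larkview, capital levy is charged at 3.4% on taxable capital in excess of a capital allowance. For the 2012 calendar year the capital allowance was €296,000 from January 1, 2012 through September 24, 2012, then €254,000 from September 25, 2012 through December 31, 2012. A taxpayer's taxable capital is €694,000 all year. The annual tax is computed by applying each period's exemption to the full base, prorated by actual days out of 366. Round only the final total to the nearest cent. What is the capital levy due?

€13,914.36

January 1 – September 24, 2012: 268 days, exemption €296,000 → (€694,000 − €296,000) × 3.4% × 268/366 = €9,908.6776
September 25 – December 31, 2012: 98 days, exemption €254,000 → (€694,000 − €254,000) × 3.4% × 98/366 = €4,005.6831
Total = €13,914.3607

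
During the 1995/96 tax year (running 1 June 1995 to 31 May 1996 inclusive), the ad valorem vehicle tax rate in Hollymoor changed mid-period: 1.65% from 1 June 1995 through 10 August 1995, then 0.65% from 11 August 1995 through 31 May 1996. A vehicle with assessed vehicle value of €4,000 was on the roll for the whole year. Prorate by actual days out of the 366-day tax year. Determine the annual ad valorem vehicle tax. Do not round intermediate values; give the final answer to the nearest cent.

€33.76

1 June – 10 August 1995: 71 days at 1.65% → €4,000 × 1.65% × 71/366 = €12.8033
11 August 1995 – 31 May 1996: 295 days at 0.65% → €4,000 × 0.65% × 295/366 = €20.9563
Total = €33.7596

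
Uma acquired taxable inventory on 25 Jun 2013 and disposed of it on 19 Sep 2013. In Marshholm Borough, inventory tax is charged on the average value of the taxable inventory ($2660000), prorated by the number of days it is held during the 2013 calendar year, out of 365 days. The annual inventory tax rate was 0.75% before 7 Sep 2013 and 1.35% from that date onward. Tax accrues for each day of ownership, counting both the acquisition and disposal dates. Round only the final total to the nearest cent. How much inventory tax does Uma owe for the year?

25 Jun – 6 Sep 2013: 74 days at 0.75% → $2660000 × 0.75% × 74/365 = $4044.6575
7 Sep – 19 Sep 2013: 13 days at 1.35% → $2660000 × 1.35% × 13/365 = $1278.9863
Total = $5323.6438

$5323.64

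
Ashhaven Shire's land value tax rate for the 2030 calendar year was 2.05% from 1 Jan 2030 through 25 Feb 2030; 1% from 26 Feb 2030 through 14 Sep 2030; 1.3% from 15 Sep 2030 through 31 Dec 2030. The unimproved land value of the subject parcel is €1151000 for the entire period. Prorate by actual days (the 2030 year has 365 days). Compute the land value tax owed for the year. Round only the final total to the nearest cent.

1 Jan – 25 Feb 2030: 56 days at 2.05% → €1151000 × 2.05% × 56/365 = €3620.1315
26 Feb – 14 Sep 2030: 201 days at 1% → €1151000 × 1% × 201/365 = €6338.3836
15 Sep – 31 Dec 2030: 108 days at 1.3% → €1151000 × 1.3% × 108/365 = €4427.4082
Total = €14385.9233

€14385.92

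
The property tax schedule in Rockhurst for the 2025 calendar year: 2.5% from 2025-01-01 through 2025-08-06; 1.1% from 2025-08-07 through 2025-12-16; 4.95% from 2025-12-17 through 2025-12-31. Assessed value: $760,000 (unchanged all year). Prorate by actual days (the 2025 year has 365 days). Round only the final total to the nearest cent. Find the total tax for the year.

$15,917.32

2025-01-01 to 2025-08-06: 218 days at 2.5% → $760,000 × 2.5% × 218/365 = $11,347.9452
2025-08-07 to 2025-12-16: 132 days at 1.1% → $760,000 × 1.1% × 132/365 = $3,023.3425
2025-12-17 to 2025-12-31: 15 days at 4.95% → $760,000 × 4.95% × 15/365 = $1,546.0274
Total = $15,917.3151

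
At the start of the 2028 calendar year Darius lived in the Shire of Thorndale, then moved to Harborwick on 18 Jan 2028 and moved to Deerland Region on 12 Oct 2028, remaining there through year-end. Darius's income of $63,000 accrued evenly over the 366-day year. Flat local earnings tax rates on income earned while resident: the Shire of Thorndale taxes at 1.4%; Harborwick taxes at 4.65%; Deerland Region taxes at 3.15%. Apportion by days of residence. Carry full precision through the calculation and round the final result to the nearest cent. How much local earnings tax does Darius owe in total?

$2,625.26

The Shire of Thorndale, 1 Jan – 17 Jan 2028: 17 days → $63,000 × 1.4% × 17/366 = $40.9672
Harborwick, 18 Jan – 11 Oct 2028: 268 days → $63,000 × 4.65% × 268/366 = $2,145.0984
Deerland Region, 12 Oct – 31 Dec 2028: 81 days → $63,000 × 3.15% × 81/366 = $439.1926
Total = $2,625.2582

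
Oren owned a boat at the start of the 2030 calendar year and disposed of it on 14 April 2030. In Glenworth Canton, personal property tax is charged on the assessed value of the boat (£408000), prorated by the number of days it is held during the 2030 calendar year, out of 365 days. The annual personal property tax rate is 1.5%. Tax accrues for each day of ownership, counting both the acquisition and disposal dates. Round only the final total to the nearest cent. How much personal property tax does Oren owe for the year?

Days held (1 January – 14 April 2030): 104 out of 365
Tax = £408000 × 1.5% × 104/365 = £1743.7808

£1743.78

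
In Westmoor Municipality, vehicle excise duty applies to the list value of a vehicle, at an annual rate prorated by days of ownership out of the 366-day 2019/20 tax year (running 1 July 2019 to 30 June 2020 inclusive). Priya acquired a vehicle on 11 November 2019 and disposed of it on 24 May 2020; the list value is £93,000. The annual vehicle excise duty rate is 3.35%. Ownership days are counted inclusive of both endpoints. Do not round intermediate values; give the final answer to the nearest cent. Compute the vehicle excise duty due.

£1,668.41

Days held (11 November 2019 – 24 May 2020): 196 out of 366
Tax = £93,000 × 3.35% × 196/366 = £1,668.4098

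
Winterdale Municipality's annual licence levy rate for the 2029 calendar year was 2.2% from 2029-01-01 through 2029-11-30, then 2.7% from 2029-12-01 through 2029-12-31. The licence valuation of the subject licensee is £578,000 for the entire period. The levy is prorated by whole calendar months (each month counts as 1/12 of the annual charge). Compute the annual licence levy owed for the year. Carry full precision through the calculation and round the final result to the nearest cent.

2029-01-01 to 2029-11-30: 11 months at 2.2% → £578,000 × 2.2% × 11/12 = £11,656.3333
2029-12-01 to 2029-12-31: 1 month at 2.7% → £578,000 × 2.7% × 1/12 = £1,300.5000
Total = £12,956.8333

£12,956.83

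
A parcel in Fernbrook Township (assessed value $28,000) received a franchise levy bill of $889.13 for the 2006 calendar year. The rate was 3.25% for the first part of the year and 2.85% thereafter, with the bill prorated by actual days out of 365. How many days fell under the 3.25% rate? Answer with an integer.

Let d = days at the first rate; then 365 − d days at the second rate.
$28,000 × [3.25%·d + 2.85%·(365−d)] / 365 = $889.13
Solving gives d = 297, so the new rate took effect on 25 October 2006.

297 days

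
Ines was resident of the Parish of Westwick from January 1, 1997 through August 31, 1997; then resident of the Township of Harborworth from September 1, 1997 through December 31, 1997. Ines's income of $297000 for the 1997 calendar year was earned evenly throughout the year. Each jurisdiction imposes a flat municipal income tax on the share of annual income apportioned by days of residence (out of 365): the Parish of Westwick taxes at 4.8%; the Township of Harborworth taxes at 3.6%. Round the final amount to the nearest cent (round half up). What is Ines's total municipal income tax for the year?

The Parish of Westwick, January 1 – August 31, 1997: 243 days → $297000 × 4.8% × 243/365 = $9490.9808
The Township of Harborworth, September 1 – December 31, 1997: 122 days → $297000 × 3.6% × 122/365 = $3573.7644
Total = $13064.7452

$13064.75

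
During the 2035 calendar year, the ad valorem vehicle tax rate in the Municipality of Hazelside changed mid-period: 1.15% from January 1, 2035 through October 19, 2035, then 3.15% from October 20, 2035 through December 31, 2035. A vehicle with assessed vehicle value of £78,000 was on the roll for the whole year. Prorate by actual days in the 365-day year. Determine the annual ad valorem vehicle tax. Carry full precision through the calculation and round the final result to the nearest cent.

January 1 – October 19, 2035: 292 days at 1.15% → £78,000 × 1.15% × 292/365 = £717.6000
October 20 – December 31, 2035: 73 days at 3.15% → £78,000 × 3.15% × 73/365 = £491.4000
Total = £1,209.0000

£1,209.00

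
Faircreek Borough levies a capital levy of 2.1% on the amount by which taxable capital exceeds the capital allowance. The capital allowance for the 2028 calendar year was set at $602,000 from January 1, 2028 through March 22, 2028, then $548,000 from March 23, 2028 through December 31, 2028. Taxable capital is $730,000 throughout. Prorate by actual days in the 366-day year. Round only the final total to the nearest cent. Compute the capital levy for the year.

January 1 – March 22, 2028: 82 days, exemption $602,000 → ($730,000 − $602,000) × 2.1% × 82/366 = $602.2295
March 23 – December 31, 2028: 284 days, exemption $548,000 → ($730,000 − $548,000) × 2.1% × 284/366 = $2,965.7049
Total = $3,567.9344

$3,567.93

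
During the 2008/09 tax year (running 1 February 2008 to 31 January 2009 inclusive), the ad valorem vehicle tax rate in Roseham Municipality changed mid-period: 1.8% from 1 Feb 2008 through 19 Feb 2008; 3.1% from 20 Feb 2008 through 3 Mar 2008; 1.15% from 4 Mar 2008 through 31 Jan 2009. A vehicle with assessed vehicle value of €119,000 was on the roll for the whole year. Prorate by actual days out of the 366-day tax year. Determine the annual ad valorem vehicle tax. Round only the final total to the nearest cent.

€1,491.08

1 Feb – 19 Feb 2008: 19 days at 1.8% → €119,000 × 1.8% × 19/366 = €111.1967
20 Feb – 3 Mar 2008: 13 days at 3.1% → €119,000 × 3.1% × 13/366 = €131.0301
4 Mar 2008 – 31 Jan 2009: 334 days at 1.15% → €119,000 × 1.15% × 334/366 = €1,248.8497
Total = €1,491.0765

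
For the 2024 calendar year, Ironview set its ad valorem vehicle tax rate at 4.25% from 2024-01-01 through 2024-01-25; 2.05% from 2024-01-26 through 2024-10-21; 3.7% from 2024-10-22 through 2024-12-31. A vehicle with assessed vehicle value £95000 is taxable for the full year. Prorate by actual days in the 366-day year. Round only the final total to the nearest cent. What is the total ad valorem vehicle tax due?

£2394.34

2024-01-01 to 2024-01-25: 25 days at 4.25% → £95000 × 4.25% × 25/366 = £275.7855
2024-01-26 to 2024-10-21: 270 days at 2.05% → £95000 × 2.05% × 270/366 = £1436.6803
2024-10-22 to 2024-12-31: 71 days at 3.7% → £95000 × 3.7% × 71/366 = £681.8716
Total = £2394.3374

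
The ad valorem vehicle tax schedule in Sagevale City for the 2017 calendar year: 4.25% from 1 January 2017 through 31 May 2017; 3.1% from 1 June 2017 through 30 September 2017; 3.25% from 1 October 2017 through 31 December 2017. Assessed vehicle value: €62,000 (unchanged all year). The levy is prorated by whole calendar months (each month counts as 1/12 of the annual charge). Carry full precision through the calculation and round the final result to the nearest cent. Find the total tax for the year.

1 January – 31 May 2017: 5 months at 4.25% → €62,000 × 4.25% × 5/12 = €1,097.9167
1 June – 30 September 2017: 4 months at 3.1% → €62,000 × 3.1% × 4/12 = €640.6667
1 October – 31 December 2017: 3 months at 3.25% → €62,000 × 3.25% × 3/12 = €503.7500
Total = €2,242.3333

€2,242.33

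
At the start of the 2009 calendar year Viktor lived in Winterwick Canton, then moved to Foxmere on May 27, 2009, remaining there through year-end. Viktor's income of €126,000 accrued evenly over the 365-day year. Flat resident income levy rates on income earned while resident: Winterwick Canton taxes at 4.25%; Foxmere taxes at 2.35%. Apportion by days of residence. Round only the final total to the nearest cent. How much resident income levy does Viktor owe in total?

€3,918.60

Winterwick Canton, January 1 – May 26, 2009: 146 days → €126,000 × 4.25% × 146/365 = €2,142.0000
Foxmere, May 27 – December 31, 2009: 219 days → €126,000 × 2.35% × 219/365 = €1,776.6000
Total = €3,918.6000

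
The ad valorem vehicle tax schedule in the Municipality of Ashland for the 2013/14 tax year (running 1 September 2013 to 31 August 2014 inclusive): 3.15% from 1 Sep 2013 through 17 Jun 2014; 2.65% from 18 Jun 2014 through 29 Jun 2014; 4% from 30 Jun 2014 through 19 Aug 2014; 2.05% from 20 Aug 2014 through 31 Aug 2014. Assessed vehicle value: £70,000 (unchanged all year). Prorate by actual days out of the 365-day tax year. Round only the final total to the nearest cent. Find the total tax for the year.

1 Sep 2013 – 17 Jun 2014: 290 days at 3.15% → £70,000 × 3.15% × 290/365 = £1,751.9178
18 Jun – 29 Jun 2014: 12 days at 2.65% → £70,000 × 2.65% × 12/365 = £60.9863
30 Jun – 19 Aug 2014: 51 days at 4% → £70,000 × 4% × 51/365 = £391.2329
20 Aug – 31 Aug 2014: 12 days at 2.05% → £70,000 × 2.05% × 12/365 = £47.1781
Total = £2,251.3151

£2,251.32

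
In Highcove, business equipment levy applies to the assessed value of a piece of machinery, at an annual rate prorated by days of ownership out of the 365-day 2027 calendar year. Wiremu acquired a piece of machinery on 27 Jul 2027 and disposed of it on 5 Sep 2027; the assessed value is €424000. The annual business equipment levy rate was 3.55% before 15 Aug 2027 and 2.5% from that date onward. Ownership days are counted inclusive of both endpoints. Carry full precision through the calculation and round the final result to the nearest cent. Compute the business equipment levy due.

27 Jul – 14 Aug 2027: 19 days at 3.55% → €424000 × 3.55% × 19/365 = €783.5288
15 Aug – 5 Sep 2027: 22 days at 2.5% → €424000 × 2.5% × 22/365 = €638.9041
Total = €1422.4329

€1422.43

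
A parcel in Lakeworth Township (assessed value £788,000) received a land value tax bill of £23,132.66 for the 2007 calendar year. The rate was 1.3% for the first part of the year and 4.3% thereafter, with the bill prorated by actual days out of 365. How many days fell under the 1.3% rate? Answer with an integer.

Let d = days at the first rate; then 365 − d days at the second rate.
£788,000 × [1.3%·d + 4.3%·(365−d)] / 365 = £23,132.66
Solving gives d = 166, so the new rate took effect on June 16, 2007.

166 days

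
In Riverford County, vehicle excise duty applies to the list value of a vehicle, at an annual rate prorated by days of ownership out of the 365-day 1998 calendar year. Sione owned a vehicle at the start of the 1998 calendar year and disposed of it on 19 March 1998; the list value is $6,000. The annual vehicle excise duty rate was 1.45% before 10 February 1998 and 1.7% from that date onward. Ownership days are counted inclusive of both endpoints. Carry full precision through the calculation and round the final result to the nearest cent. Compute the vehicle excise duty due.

$20.15

1 January – 9 February 1998: 40 days at 1.45% → $6,000 × 1.45% × 40/365 = $9.5342
10 February – 19 March 1998: 38 days at 1.7% → $6,000 × 1.7% × 38/365 = $10.6192
Total = $20.1534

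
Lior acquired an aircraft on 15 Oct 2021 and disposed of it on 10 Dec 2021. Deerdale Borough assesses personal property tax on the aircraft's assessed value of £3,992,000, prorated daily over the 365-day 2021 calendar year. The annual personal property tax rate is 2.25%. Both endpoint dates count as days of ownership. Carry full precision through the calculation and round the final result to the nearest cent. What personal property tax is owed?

£14,026.68

Days held (15 Oct – 10 Dec 2021): 57 out of 365
Tax = £3,992,000 × 2.25% × 57/365 = £14,026.6849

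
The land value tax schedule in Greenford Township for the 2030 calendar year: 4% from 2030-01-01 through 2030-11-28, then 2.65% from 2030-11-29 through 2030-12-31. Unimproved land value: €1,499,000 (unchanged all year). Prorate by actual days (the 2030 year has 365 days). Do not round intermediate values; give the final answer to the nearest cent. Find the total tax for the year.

2030-01-01 to 2030-11-28: 332 days at 4% → €1,499,000 × 4% × 332/365 = €54,538.9589
2030-11-29 to 2030-12-31: 33 days at 2.65% → €1,499,000 × 2.65% × 33/365 = €3,591.4397
Total = €58,130.3986

€58,130.40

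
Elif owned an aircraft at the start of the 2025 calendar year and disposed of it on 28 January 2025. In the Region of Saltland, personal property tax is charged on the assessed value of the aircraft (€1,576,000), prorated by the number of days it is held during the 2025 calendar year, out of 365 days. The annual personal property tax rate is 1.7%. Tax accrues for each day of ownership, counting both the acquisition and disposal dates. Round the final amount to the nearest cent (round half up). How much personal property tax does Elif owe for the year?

Days held (1 January – 28 January 2025): 28 out of 365
Tax = €1,576,000 × 1.7% × 28/365 = €2,055.2767

€2,055.28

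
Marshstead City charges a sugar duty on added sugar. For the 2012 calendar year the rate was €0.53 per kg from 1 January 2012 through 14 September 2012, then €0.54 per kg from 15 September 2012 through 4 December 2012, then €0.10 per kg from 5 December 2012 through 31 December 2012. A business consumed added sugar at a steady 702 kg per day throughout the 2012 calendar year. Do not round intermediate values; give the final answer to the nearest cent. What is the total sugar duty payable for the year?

€128,592.36

1 January – 14 September 2012: 258 days × 702 kg/day = 181,116 kg at €0.53/kg → €95,991.48
15 September – 4 December 2012: 81 days × 702 kg/day = 56,862 kg at €0.54/kg → €30,705.48
5 December – 31 December 2012: 27 days × 702 kg/day = 18,954 kg at €0.10/kg → €1,895.40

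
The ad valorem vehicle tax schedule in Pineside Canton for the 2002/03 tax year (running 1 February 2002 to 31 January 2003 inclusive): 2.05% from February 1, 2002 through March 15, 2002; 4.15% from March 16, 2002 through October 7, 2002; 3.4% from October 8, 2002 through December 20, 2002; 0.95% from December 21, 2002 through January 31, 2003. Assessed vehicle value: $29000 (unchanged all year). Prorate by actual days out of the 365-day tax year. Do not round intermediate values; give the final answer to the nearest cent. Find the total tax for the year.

$980.88

February 1 – March 15, 2002: 43 days at 2.05% → $29000 × 2.05% × 43/365 = $70.0370
March 16 – October 7, 2002: 206 days at 4.15% → $29000 × 4.15% × 206/365 = $679.2356
October 8 – December 20, 2002: 74 days at 3.4% → $29000 × 3.4% × 74/365 = $199.9014
December 21, 2002 – January 31, 2003: 42 days at 0.95% → $29000 × 0.95% × 42/365 = $31.7014
Total = $980.8753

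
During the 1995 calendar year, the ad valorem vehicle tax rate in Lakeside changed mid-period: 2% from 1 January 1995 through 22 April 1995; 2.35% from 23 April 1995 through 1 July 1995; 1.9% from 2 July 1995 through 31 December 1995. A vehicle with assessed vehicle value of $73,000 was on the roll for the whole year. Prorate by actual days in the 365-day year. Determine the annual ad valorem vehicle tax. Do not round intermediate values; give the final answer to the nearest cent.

1 January – 22 April 1995: 112 days at 2% → $73,000 × 2% × 112/365 = $448.0000
23 April – 1 July 1995: 70 days at 2.35% → $73,000 × 2.35% × 70/365 = $329.0000
2 July – 31 December 1995: 183 days at 1.9% → $73,000 × 1.9% × 183/365 = $695.4000
Total = $1,472.4000

$1,472.40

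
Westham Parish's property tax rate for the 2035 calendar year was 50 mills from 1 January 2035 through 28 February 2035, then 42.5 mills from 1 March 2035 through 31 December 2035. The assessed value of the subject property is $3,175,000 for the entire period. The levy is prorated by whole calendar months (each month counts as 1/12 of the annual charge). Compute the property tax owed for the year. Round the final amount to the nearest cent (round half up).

1 January – 28 February 2035: 2 months at 50 mills → $3,175,000 × 5% × 2/12 = $26,458.3333
1 March – 31 December 2035: 10 months at 42.5 mills → $3,175,000 × 4.25% × 10/12 = $112,447.9167
Total = $138,906.2500

$138,906.25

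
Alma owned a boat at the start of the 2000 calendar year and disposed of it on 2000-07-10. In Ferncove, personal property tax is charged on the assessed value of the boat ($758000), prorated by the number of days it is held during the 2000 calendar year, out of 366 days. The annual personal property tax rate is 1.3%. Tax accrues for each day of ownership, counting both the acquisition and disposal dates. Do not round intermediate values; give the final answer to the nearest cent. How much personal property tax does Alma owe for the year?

Days held (2000-01-01 to 2000-07-10): 192 out of 366
Tax = $758000 × 1.3% × 192/366 = $5169.3115

$5169.31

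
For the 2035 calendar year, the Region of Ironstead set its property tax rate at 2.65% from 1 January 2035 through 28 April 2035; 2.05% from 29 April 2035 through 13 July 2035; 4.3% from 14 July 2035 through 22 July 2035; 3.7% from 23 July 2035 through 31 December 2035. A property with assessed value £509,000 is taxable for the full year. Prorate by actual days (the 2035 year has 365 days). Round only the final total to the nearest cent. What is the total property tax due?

1 January – 28 April 2035: 118 days at 2.65% → £509,000 × 2.65% × 118/365 = £4,360.6658
29 April – 13 July 2035: 76 days at 2.05% → £509,000 × 2.05% × 76/365 = £2,172.6630
14 July – 22 July 2035: 9 days at 4.3% → £509,000 × 4.3% × 9/365 = £539.6795
23 July – 31 December 2035: 162 days at 3.7% → £509,000 × 3.7% × 162/365 = £8,358.7562
Total = £15,431.7644

£15,431.76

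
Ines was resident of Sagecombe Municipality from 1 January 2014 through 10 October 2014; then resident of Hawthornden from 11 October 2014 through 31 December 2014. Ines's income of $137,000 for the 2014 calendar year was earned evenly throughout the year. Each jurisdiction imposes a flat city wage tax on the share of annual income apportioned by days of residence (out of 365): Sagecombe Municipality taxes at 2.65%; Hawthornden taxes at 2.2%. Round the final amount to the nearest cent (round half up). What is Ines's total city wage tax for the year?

Sagecombe Municipality, 1 January – 10 October 2014: 283 days → $137,000 × 2.65% × 283/365 = $2,814.8808
Hawthornden, 11 October – 31 December 2014: 82 days → $137,000 × 2.2% × 82/365 = $677.1178
Total = $3,491.9986

$3,492.00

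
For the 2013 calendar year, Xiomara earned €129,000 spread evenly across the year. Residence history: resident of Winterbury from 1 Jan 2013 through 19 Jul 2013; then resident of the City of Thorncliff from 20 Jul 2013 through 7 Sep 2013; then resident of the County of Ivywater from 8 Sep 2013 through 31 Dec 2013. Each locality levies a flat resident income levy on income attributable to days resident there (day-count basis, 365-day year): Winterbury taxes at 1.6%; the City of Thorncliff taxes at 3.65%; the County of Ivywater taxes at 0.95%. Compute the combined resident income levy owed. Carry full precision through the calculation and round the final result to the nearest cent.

€2,162.08

Winterbury, 1 Jan – 19 Jul 2013: 200 days → €129,000 × 1.6% × 200/365 = €1,130.9589
The City of Thorncliff, 20 Jul – 7 Sep 2013: 50 days → €129,000 × 3.65% × 50/365 = €645.0000
The County of Ivywater, 8 Sep – 31 Dec 2013: 115 days → €129,000 × 0.95% × 115/365 = €386.1164
Total = €2,162.0753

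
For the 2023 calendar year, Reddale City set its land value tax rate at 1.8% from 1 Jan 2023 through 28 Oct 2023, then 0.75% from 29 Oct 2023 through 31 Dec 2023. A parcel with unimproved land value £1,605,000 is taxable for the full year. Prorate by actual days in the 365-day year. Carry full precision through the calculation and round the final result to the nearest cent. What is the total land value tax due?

1 Jan – 28 Oct 2023: 301 days at 1.8% → £1,605,000 × 1.8% × 301/365 = £23,824.3562
29 Oct – 31 Dec 2023: 64 days at 0.75% → £1,605,000 × 0.75% × 64/365 = £2,110.6849
Total = £25,935.0411

£25,935.04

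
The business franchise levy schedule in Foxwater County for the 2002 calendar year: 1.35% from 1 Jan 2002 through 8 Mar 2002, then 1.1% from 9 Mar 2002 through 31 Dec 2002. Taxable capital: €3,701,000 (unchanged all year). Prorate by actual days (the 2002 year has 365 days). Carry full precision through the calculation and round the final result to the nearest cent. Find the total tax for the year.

1 Jan – 8 Mar 2002: 67 days at 1.35% → €3,701,000 × 1.35% × 67/365 = €9,171.3822
9 Mar – 31 Dec 2002: 298 days at 1.1% → €3,701,000 × 1.1% × 298/365 = €33,238.0219
Total = €42,409.4041

€42,409.40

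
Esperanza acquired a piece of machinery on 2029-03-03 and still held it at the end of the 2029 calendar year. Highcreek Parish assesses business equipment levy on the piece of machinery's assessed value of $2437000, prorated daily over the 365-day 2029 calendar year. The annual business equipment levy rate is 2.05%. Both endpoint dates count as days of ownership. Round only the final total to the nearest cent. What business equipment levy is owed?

$41609.27

Days held (2029-03-03 to 2029-12-31): 304 out of 365
Tax = $2437000 × 2.05% × 304/365 = $41609.2712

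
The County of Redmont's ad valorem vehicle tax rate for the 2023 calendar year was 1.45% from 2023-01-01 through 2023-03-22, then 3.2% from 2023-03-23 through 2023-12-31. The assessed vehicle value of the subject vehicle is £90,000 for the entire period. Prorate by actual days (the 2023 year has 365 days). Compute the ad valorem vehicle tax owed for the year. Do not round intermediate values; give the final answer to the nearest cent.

2023-01-01 to 2023-03-22: 81 days at 1.45% → £90,000 × 1.45% × 81/365 = £289.6027
2023-03-23 to 2023-12-31: 284 days at 3.2% → £90,000 × 3.2% × 284/365 = £2,240.8767
Total = £2,530.4795

£2,530.48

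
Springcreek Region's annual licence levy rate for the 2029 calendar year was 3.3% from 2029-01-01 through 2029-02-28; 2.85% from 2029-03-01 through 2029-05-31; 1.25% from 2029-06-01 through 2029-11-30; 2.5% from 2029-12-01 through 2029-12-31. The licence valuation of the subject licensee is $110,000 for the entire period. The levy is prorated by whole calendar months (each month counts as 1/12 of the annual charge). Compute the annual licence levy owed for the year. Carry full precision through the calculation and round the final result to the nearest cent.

$2,305.42

2029-01-01 to 2029-02-28: 2 months at 3.3% → $110,000 × 3.3% × 2/12 = $605.0000
2029-03-01 to 2029-05-31: 3 months at 2.85% → $110,000 × 2.85% × 3/12 = $783.7500
2029-06-01 to 2029-11-30: 6 months at 1.25% → $110,000 × 1.25% × 6/12 = $687.5000
2029-12-01 to 2029-12-31: 1 month at 2.5% → $110,000 × 2.5% × 1/12 = $229.1667
Total = $2,305.4167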